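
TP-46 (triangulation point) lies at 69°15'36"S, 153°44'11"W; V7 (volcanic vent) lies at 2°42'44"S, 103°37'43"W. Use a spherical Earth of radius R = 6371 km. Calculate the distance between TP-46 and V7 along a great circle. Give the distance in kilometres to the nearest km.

TP-46: φ = -69.26000°, λ = -153.73639°
V7: φ = -2.71222°, λ = -103.62861°
Δφ = 66.5478°,  Δλ = 50.1078°
a = sin²(Δφ/2) + cos φ₁ cos φ₂ sin²(Δλ/2) = 0.364442
c = 2·arcsin(√a) = 1.296243 rad = 74.2693°
d = R·c = 6371 × 1.296243 = 8258.4 km

8258 km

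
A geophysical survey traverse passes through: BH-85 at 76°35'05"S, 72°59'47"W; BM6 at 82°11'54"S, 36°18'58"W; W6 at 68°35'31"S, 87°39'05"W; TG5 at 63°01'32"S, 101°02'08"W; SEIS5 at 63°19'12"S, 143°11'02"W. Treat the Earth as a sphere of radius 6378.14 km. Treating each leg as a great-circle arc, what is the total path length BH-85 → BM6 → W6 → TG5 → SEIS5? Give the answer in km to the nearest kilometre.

5850 km

BH-85: φ = -76.58472°, λ = -72.99639°
BM6: φ = -82.19833°, λ = -36.31611°
W6: φ = -68.59194°, λ = -87.65139°
TG5: φ = -63.02556°, λ = -101.03556°
SEIS5: φ = -63.32000°, λ = -143.18389°
BH-85→BM6: c = 0.148677 rad, d = 948.29 km
BM6→W6: c = 0.306675 rad, d = 1956.02 km
W6→TG5: c = 0.135842 rad, d = 866.42 km
TG5→SEIS5: c = 0.326032 rad, d = 2079.48 km
Total = 948.29 + 1956.02 + 866.42 + 2079.48 = 5850.20 km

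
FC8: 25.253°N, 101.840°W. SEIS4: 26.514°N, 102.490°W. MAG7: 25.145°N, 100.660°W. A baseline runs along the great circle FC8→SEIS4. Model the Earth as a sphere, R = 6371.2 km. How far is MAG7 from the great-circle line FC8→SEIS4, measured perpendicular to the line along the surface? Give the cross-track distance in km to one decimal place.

103.1 km

δ₁₃ = central angle FC8→MAG7 = 0.018730 rad  (haversine)
θ₁₃ = bearing FC8→MAG7 = 95.525°,  θ₁₂ = bearing FC8→SEIS4 = 335.261°
dₓₜ = R·arcsin(sin δ₁₃ · sin(θ₁₃ − θ₁₂)) = 6371.2·arcsin(0.01873·sin(-239.737°)) = 103.068 km
|dₓₜ| = 103.068 km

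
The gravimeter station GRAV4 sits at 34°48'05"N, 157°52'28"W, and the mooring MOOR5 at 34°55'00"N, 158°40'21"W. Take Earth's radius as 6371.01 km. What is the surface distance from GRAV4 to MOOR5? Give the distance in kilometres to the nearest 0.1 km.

73.9 km

GRAV4: φ = +34.80139°, λ = -157.87444°
MOOR5: φ = +34.91667°, λ = -158.67250°
Δφ = 0.1153°,  Δλ = -0.7981°
a = sin²(Δφ/2) + cos φ₁ cos φ₂ sin²(Δλ/2) = 0.000034
c = 2·arcsin(√a) = 0.011605 rad = 0.6649°
d = R·c = 6371.01 × 0.011605 = 73.9 km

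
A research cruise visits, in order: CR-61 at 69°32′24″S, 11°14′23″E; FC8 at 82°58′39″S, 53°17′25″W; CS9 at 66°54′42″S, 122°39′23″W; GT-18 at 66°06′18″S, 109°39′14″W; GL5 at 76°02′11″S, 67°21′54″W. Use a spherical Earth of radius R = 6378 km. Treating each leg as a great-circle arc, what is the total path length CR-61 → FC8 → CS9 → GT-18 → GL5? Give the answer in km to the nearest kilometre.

CR-61: φ = -69.54000°, λ = +11.23972°
FC8: φ = -82.97750°, λ = -53.29028°
CS9: φ = -66.91167°, λ = -122.65639°
GT-18: φ = -66.10500°, λ = -109.65389°
GL5: φ = -76.03639°, λ = -67.36500°
CR-61→FC8: c = 0.323067 rad, d = 2060.52 km
FC8→CS9: c = 0.376667 rad, d = 2402.38 km
CS9→GT-18: c = 0.091376 rad, d = 582.79 km
GT-18→GL5: c = 0.285296 rad, d = 1819.62 km
Total = 2060.52 + 2402.38 + 582.79 + 1819.62 = 6865.32 km

6865 km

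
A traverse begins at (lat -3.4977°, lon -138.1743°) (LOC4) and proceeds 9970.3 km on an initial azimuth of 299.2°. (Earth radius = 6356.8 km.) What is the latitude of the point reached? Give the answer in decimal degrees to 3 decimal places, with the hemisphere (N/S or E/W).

δ = d/R = 9970.3/6356.8 = 1.568446 rad
φ₂ = arcsin(sin φ₁ cos δ + cos φ₁ sin δ cos θ)
   = arcsin(-0.06101·0.00235 + 0.99814·1.00000·0.48786) = 29.13088°
λ₂ = λ₁ + atan2(sin θ sin δ cos φ₁, cos δ − sin φ₁ sin φ₂) = 133.93229°

29.131°N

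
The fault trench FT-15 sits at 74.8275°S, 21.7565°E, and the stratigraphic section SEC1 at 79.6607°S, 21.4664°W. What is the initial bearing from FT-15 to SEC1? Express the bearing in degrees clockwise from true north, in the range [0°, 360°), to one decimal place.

223.1°

Δλ = -43.2229°
y = sin Δλ · cos φ₂ = -0.122913
x = cos φ₁ sin φ₂ − sin φ₁ cos φ₂ cos Δλ = -0.131251
θ = atan2(y, x) = -136.8790° → 223.1210° (mod 360°)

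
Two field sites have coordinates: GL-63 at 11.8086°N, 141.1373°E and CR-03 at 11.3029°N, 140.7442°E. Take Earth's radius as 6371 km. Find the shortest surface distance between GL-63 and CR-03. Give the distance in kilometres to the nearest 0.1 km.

70.7 km

Δφ = -0.5057°,  Δλ = -0.3931°
a = sin²(Δφ/2) + cos φ₁ cos φ₂ sin²(Δλ/2) = 0.000031
c = 2·arcsin(√a) = 0.011094 rad = 0.6357°
d = R·c = 6371 × 0.011094 = 70.7 km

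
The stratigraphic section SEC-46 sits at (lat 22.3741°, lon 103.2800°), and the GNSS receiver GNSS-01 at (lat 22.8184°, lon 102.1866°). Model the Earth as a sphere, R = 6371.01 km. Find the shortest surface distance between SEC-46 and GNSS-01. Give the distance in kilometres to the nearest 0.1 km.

122.6 km

Δφ = 0.4443°,  Δλ = -1.0934°
a = sin²(Δφ/2) + cos φ₁ cos φ₂ sin²(Δλ/2) = 0.000093
c = 2·arcsin(√a) = 0.019249 rad = 1.1029°
d = R·c = 6371.01 × 0.019249 = 122.6 km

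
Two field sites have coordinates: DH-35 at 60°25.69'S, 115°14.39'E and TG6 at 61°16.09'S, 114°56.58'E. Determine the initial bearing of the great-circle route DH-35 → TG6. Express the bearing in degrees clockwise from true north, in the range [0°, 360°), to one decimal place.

DH-35: φ = -60.42817°, λ = +115.23983°
TG6: φ = -61.26817°, λ = +114.94300°
Δλ = -0.2968°
y = sin Δλ · cos φ₂ = -0.002490
x = cos φ₁ sin φ₂ − sin φ₁ cos φ₂ cos Δλ = -0.014666
θ = atan2(y, x) = -170.3625° → 189.6375° (mod 360°)

189.6°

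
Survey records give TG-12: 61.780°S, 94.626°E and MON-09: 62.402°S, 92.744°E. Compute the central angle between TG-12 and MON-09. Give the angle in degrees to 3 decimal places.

1.078°

Δφ = -0.6220°,  Δλ = -1.8820°
a = sin²(Δφ/2) + cos φ₁ cos φ₂ sin²(Δλ/2) = 0.000089
c = 2·arcsin(√a) = 0.018820 rad = 1.0783°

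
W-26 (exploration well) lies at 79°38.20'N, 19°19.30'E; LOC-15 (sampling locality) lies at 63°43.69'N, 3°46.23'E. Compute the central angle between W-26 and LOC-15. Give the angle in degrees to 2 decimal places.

W-26: φ = +79.63667°, λ = +19.32167°
LOC-15: φ = +63.72817°, λ = +3.77050°
Δφ = -15.9085°,  Δλ = -15.5512°
a = sin²(Δφ/2) + cos φ₁ cos φ₂ sin²(Δλ/2) = 0.020607
c = 2·arcsin(√a) = 0.288099 rad = 16.5069°

16.51°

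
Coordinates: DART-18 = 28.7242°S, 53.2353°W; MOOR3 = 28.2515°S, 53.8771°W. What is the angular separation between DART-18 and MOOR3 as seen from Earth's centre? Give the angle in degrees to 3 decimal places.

Δφ = 0.4727°,  Δλ = -0.6418°
a = sin²(Δφ/2) + cos φ₁ cos φ₂ sin²(Δλ/2) = 0.000041
c = 2·arcsin(√a) = 0.012845 rad = 0.7360°

0.736°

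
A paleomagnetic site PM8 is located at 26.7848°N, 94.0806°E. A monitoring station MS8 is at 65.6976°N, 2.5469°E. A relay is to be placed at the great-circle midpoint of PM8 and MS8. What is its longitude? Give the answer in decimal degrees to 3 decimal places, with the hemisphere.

69.066°E

Bx = cos φ₂ cos Δλ = -0.011015,  By = cos φ₂ sin Δλ = -0.411405
φₘ = atan2(sin φ₁ + sin φ₂, √((cos φ₁ + Bx)² + By²)) = 54.46027°
λₘ = λ₁ + atan2(By, cos φ₁ + Bx) = 69.06639°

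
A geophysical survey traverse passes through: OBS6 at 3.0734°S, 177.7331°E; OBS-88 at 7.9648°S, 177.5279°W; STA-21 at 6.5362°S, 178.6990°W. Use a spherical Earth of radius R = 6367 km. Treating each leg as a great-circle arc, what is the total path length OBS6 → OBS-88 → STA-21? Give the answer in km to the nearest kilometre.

OBS6→OBS-88: c = 0.118582 rad, d = 755.01 km
OBS-88→STA-21: c = 0.032137 rad, d = 204.62 km
Total = 755.01 + 204.62 = 959.63 km

960 km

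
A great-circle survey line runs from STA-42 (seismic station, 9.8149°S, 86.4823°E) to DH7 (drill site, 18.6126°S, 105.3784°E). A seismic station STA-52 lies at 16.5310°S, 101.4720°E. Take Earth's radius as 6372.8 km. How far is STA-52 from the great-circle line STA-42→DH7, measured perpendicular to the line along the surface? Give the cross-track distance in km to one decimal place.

δ₁₃ = central angle STA-42→STA-52 = 0.280222 rad  (haversine)
θ₁₃ = bearing STA-42→STA-52 = 116.293°,  θ₁₂ = bearing STA-42→DH7 = 117.776°
dₓₜ = R·arcsin(sin δ₁₃ · sin(θ₁₃ − θ₁₂)) = 6372.8·arcsin(0.27657·sin(-1.483°)) = -45.601 km
|dₓₜ| = 45.601 km

45.6 km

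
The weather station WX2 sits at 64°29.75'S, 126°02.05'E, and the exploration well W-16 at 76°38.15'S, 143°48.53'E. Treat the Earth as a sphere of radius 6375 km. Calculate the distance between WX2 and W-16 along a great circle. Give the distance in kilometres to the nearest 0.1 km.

WX2: φ = -64.49583°, λ = +126.03417°
W-16: φ = -76.63583°, λ = +143.80883°
Δφ = -12.1400°,  Δλ = 17.7747°
a = sin²(Δφ/2) + cos φ₁ cos φ₂ sin²(Δλ/2) = 0.013557
c = 2·arcsin(√a) = 0.233399 rad = 13.3728°
d = R·c = 6375 × 0.233399 = 1487.9 km

1487.9 km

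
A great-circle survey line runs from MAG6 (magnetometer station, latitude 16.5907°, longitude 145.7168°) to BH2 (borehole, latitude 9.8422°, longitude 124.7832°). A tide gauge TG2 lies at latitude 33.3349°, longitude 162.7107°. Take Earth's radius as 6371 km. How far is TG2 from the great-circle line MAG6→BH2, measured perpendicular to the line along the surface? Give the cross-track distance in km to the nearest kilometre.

1422 km

δ₁₃ = central angle MAG6→TG2 = 0.395928 rad  (haversine)
θ₁₃ = bearing MAG6→TG2 = 39.283°,  θ₁₂ = bearing MAG6→BH2 = 254.301°
dₓₜ = R·arcsin(sin δ₁₃ · sin(θ₁₃ − θ₁₂)) = 6371·arcsin(0.38566·sin(-215.018°)) = 1421.732 km
|dₓₜ| = 1421.732 km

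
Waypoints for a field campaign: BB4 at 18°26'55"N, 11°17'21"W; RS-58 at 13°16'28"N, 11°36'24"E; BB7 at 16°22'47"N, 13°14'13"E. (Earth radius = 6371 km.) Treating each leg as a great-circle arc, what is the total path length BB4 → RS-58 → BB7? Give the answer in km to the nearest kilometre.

2901 km

BB4: φ = +18.44861°, λ = -11.28917°
RS-58: φ = +13.27444°, λ = +11.60667°
BB7: φ = +16.37972°, λ = +13.23694°
BB4→RS-58: c = 0.394511 rad, d = 2513.43 km
RS-58→BB7: c = 0.060776 rad, d = 387.20 km
Total = 2513.43 + 387.20 = 2900.63 km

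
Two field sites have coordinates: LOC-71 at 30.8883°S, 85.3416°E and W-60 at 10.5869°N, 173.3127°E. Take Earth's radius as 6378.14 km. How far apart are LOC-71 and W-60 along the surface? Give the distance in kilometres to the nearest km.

Δφ = 41.4752°,  Δλ = 87.9711°
a = sin²(Δφ/2) + cos φ₁ cos φ₂ sin²(Δλ/2) = 0.532227
c = 2·arcsin(√a) = 1.635295 rad = 93.6955°
d = R·c = 6378.14 × 1.635295 = 10430.1 km

10430 km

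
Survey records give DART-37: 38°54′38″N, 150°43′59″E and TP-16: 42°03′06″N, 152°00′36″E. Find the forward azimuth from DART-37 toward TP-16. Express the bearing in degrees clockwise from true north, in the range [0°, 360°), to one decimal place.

DART-37: φ = +38.91056°, λ = +150.73306°
TP-16: φ = +42.05167°, λ = +152.01000°
Δλ = 1.2769°
y = sin Δλ · cos φ₂ = 0.016548
x = cos φ₁ sin φ₂ − sin φ₁ cos φ₂ cos Δλ = 0.054911
θ = atan2(y, x) = 16.7703° → 16.7703° (mod 360°)

16.8°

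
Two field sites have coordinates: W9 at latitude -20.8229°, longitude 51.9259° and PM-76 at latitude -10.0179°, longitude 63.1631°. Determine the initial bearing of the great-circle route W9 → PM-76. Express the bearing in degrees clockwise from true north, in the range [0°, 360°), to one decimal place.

Δλ = 11.2372°
y = sin Δλ · cos φ₂ = 0.191900
x = cos φ₁ sin φ₂ − sin φ₁ cos φ₂ cos Δλ = 0.180756
θ = atan2(y, x) = 46.7129° → 46.7129° (mod 360°)

46.7°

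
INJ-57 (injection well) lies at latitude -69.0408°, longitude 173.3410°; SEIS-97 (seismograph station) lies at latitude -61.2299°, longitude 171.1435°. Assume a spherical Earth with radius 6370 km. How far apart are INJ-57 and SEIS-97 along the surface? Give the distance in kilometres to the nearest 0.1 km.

Δφ = 7.8109°,  Δλ = -2.1975°
a = sin²(Δφ/2) + cos φ₁ cos φ₂ sin²(Δλ/2) = 0.004702
c = 2·arcsin(√a) = 0.137254 rad = 7.8641°
d = R·c = 6370 × 0.137254 = 874.3 km

874.3 km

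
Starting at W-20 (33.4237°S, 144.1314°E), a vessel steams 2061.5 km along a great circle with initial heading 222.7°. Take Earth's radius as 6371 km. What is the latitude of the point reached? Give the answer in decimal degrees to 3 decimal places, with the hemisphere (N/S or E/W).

45.829°S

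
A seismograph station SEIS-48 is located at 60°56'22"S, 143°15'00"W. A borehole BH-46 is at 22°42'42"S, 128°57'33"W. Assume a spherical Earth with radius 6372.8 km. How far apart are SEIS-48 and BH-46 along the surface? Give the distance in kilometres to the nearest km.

4393 km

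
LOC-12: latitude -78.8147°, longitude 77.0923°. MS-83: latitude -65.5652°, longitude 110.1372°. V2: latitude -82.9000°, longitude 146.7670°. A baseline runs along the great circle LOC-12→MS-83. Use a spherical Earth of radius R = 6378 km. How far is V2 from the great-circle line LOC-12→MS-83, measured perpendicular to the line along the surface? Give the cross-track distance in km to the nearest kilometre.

δ₁₃ = central angle LOC-12→V2 = 0.191022 rad  (haversine)
θ₁₃ = bearing LOC-12→V2 = 142.376°,  θ₁₂ = bearing LOC-12→MS-83 = 54.055°
dₓₜ = R·arcsin(sin δ₁₃ · sin(θ₁₃ − θ₁₂)) = 6378·arcsin(0.18986·sin(88.321°)) = 1217.806 km
|dₓₜ| = 1217.806 km

1218 km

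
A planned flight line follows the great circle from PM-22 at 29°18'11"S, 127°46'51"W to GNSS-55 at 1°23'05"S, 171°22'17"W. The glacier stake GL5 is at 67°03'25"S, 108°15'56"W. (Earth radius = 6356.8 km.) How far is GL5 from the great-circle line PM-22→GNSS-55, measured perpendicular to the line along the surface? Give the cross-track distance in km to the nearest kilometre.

3361 km

PM-22: φ = -29.30306°, λ = -127.78083°
GNSS-55: φ = -1.38472°, λ = -171.37139°
GL5: φ = -67.05694°, λ = -108.26556°
δ₁₃ = central angle PM-22→GL5 = 0.690199 rad  (haversine)
θ₁₃ = bearing PM-22→GL5 = 168.198°,  θ₁₂ = bearing PM-22→GNSS-55 = 295.806°
dₓₜ = R·arcsin(sin δ₁₃ · sin(θ₁₃ − θ₁₂)) = 6356.8·arcsin(0.63669·sin(-127.608°)) = -3360.681 km
|dₓₜ| = 3360.681 km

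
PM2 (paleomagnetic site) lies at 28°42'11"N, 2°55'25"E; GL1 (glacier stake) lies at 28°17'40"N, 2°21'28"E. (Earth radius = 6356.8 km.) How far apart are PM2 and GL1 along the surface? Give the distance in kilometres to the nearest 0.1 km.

71.4 km

PM2: φ = +28.70306°, λ = +2.92361°
GL1: φ = +28.29444°, λ = +2.35778°
Δφ = -0.4086°,  Δλ = -0.5658°
a = sin²(Δφ/2) + cos φ₁ cos φ₂ sin²(Δλ/2) = 0.000032
c = 2·arcsin(√a) = 0.011233 rad = 0.6436°
d = R·c = 6356.8 × 0.011233 = 71.4 km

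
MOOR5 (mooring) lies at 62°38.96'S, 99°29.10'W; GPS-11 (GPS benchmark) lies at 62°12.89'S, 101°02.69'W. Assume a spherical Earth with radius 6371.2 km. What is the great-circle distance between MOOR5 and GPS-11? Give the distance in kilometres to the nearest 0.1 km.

93.7 km

MOOR5: φ = -62.64933°, λ = -99.48500°
GPS-11: φ = -62.21483°, λ = -101.04483°
Δφ = 0.4345°,  Δλ = -1.5598°
a = sin²(Δφ/2) + cos φ₁ cos φ₂ sin²(Δλ/2) = 0.000054
c = 2·arcsin(√a) = 0.014705 rad = 0.8425°
d = R·c = 6371.2 × 0.014705 = 93.7 km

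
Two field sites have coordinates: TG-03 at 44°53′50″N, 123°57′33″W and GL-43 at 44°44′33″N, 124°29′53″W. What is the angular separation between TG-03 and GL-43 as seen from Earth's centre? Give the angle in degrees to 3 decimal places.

0.412°

TG-03: φ = +44.89722°, λ = -123.95917°
GL-43: φ = +44.74250°, λ = -124.49806°
Δφ = -0.1547°,  Δλ = -0.5389°
a = sin²(Δφ/2) + cos φ₁ cos φ₂ sin²(Δλ/2) = 0.000013
c = 2·arcsin(√a) = 0.007197 rad = 0.4124°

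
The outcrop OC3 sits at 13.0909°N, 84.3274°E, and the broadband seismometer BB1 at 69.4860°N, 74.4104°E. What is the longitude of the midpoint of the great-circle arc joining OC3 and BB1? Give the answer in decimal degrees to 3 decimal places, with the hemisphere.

Bx = cos φ₂ cos Δλ = 0.345200,  By = cos φ₂ sin Δλ = -0.060353
φₘ = atan2(sin φ₁ + sin φ₂, √((cos φ₁ + Bx)² + By²)) = 41.37130°
λₘ = λ₁ + atan2(By, cos φ₁ + Bx) = 81.70800°

81.708°E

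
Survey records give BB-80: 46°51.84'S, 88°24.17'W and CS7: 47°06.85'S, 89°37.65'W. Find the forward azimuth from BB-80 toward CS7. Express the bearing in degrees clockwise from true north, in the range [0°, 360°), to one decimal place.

BB-80: φ = -46.86400°, λ = -88.40283°
CS7: φ = -47.11417°, λ = -89.62750°
Δλ = -1.2247°
y = sin Δλ · cos φ₂ = -0.014545
x = cos φ₁ sin φ₂ − sin φ₁ cos φ₂ cos Δλ = -0.004480
θ = atan2(y, x) = -107.1180° → 252.8820° (mod 360°)

252.9°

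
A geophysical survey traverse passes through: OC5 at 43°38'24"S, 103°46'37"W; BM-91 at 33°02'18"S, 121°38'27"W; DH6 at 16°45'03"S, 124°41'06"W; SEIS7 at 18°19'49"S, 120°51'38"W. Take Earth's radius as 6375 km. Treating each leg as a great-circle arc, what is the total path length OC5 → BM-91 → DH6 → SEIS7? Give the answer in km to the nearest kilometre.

4228 km

OC5: φ = -43.64000°, λ = -103.77694°
BM-91: φ = -33.03833°, λ = -121.64083°
DH6: φ = -16.75083°, λ = -124.68500°
SEIS7: φ = -18.33028°, λ = -120.86056°
OC5→BM-91: c = 0.305552 rad, d = 1947.90 km
BM-91→DH6: c = 0.288282 rad, d = 1837.80 km
DH6→SEIS7: c = 0.069356 rad, d = 442.14 km
Total = 1947.90 + 1837.80 + 442.14 = 4227.83 km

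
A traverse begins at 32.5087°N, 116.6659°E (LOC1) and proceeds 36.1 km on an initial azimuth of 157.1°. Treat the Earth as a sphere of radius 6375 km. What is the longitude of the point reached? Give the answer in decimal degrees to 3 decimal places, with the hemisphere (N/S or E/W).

116.815°E

δ = d/R = 36.1/6375 = 0.005663 rad
φ₂ = arcsin(sin φ₁ cos δ + cos φ₁ sin δ cos θ)
   = arcsin(0.53743·0.99998 + 0.84331·0.00566·-0.92119) = 32.20973°
λ₂ = λ₁ + atan2(sin θ sin δ cos φ₁, cos δ − sin φ₁ sin φ₂) = 116.81512°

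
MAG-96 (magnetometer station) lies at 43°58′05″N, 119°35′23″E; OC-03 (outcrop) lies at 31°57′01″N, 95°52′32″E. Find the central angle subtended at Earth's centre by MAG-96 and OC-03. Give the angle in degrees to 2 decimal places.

MAG-96: φ = +43.96806°, λ = +119.58972°
OC-03: φ = +31.95028°, λ = +95.87556°
Δφ = -12.0178°,  Δλ = -23.7142°
a = sin²(Δφ/2) + cos φ₁ cos φ₂ sin²(Δλ/2) = 0.036741
c = 2·arcsin(√a) = 0.385746 rad = 22.1016°

22.10°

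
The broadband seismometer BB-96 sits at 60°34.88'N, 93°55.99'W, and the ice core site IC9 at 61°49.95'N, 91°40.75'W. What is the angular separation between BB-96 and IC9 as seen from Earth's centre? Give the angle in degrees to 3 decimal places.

BB-96: φ = +60.58133°, λ = -93.93317°
IC9: φ = +61.83250°, λ = -91.67917°
Δφ = 1.2512°,  Δλ = 2.2540°
a = sin²(Δφ/2) + cos φ₁ cos φ₂ sin²(Δλ/2) = 0.000209
c = 2·arcsin(√a) = 0.028908 rad = 1.6563°

1.656°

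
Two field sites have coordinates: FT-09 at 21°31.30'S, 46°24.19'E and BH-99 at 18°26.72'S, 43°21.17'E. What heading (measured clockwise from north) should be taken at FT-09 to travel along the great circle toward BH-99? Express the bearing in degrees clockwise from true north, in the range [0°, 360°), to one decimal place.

FT-09: φ = -21.52167°, λ = +46.40317°
BH-99: φ = -18.44533°, λ = +43.35283°
Δλ = -3.0503°
y = sin Δλ · cos φ₂ = -0.050479
x = cos φ₁ sin φ₂ − sin φ₁ cos φ₂ cos Δλ = 0.053173
θ = atan2(y, x) = -43.5113° → 316.4887° (mod 360°)

316.5°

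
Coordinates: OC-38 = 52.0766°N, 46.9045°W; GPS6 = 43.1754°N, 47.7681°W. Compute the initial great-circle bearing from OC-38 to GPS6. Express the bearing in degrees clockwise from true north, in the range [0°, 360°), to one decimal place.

184.1°

Δλ = -0.8636°
y = sin Δλ · cos φ₂ = -0.010992
x = cos φ₁ sin φ₂ − sin φ₁ cos φ₂ cos Δλ = -0.154666
θ = atan2(y, x) = -175.9350° → 184.0650° (mod 360°)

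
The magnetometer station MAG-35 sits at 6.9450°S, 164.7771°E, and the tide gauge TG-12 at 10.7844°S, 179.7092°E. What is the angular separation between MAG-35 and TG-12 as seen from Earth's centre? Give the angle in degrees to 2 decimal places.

Δφ = -3.8394°,  Δλ = 14.9321°
a = sin²(Δφ/2) + cos φ₁ cos φ₂ sin²(Δλ/2) = 0.017586
c = 2·arcsin(√a) = 0.266011 rad = 15.2413°

15.24°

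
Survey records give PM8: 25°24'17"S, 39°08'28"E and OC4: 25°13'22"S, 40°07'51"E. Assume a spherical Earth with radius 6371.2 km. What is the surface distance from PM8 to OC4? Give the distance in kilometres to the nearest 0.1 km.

101.5 km

PM8: φ = -25.40472°, λ = +39.14111°
OC4: φ = -25.22278°, λ = +40.13083°
Δφ = 0.1819°,  Δλ = 0.9897°
a = sin²(Δφ/2) + cos φ₁ cos φ₂ sin²(Δλ/2) = 0.000063
c = 2·arcsin(√a) = 0.015935 rad = 0.9130°
d = R·c = 6371.2 × 0.015935 = 101.5 km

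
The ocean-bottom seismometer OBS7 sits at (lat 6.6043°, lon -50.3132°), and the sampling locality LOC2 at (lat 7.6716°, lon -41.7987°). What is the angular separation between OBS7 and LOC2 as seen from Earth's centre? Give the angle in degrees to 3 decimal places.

Δφ = 1.0673°,  Δλ = 8.5145°
a = sin²(Δφ/2) + cos φ₁ cos φ₂ sin²(Δλ/2) = 0.005512
c = 2·arcsin(√a) = 0.148622 rad = 8.5154°

8.515°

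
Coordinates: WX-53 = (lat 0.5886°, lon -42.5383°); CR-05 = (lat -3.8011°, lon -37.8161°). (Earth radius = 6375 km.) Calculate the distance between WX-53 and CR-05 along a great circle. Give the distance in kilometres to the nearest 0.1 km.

717.1 km

Δφ = -4.3897°,  Δλ = 4.7222°
a = sin²(Δφ/2) + cos φ₁ cos φ₂ sin²(Δλ/2) = 0.003160
c = 2·arcsin(√a) = 0.112489 rad = 6.4452°
d = R·c = 6375 × 0.112489 = 717.1 km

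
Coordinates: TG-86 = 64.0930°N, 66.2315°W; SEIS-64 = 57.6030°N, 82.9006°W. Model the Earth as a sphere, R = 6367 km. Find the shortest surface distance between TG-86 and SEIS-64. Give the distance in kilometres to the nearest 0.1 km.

1149.2 km

Δφ = -6.4900°,  Δλ = -16.6691°
a = sin²(Δφ/2) + cos φ₁ cos φ₂ sin²(Δλ/2) = 0.008123
c = 2·arcsin(√a) = 0.180497 rad = 10.3417°
d = R·c = 6367 × 0.180497 = 1149.2 km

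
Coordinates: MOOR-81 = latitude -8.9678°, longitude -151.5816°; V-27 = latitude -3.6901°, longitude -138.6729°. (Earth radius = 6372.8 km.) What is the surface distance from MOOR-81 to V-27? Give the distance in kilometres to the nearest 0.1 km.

Δφ = 5.2777°,  Δλ = 12.9087°
a = sin²(Δφ/2) + cos φ₁ cos φ₂ sin²(Δλ/2) = 0.014576
c = 2·arcsin(√a) = 0.242050 rad = 13.8685°
d = R·c = 6372.8 × 0.242050 = 1542.5 km

1542.5 km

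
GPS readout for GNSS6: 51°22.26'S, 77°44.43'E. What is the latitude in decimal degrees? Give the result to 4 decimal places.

51° + 22.26′/60 = 51 + 0.37100 = 51.3710°

51.3710°S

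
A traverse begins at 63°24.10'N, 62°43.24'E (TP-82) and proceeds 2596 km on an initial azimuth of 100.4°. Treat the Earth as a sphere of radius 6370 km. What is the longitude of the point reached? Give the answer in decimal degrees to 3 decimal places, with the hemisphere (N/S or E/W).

102.094°E

TP-82: φ = +63.40167°, λ = +62.72067°
δ = d/R = 2596/6370 = 0.407535 rad
φ₂ = arcsin(sin φ₁ cos δ + cos φ₁ sin δ cos θ)
   = arcsin(0.89417·0.91810 + 0.44773·0.39635·-0.18052) = 52.08291°
λ₂ = λ₁ + atan2(sin θ sin δ cos φ₁, cos δ − sin φ₁ sin φ₂) = 102.09429°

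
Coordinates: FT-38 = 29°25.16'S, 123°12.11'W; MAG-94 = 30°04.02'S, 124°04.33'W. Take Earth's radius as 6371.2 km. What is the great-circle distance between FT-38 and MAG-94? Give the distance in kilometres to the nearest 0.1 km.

FT-38: φ = -29.41933°, λ = -123.20183°
MAG-94: φ = -30.06700°, λ = -124.07217°
Δφ = -0.6477°,  Δλ = -0.8703°
a = sin²(Δφ/2) + cos φ₁ cos φ₂ sin²(Δλ/2) = 0.000075
c = 2·arcsin(√a) = 0.017370 rad = 0.9952°
d = R·c = 6371.2 × 0.017370 = 110.7 km

110.7 km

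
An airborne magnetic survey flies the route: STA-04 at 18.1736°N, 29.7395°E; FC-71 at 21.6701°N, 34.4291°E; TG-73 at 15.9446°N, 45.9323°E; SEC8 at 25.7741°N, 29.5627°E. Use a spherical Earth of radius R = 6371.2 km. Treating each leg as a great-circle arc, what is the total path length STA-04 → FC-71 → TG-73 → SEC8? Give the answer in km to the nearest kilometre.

4012 km

STA-04→FC-71: c = 0.098197 rad, d = 625.63 km
FC-71→TG-73: c = 0.214596 rad, d = 1367.23 km
TG-73→SEC8: c = 0.316852 rad, d = 2018.73 km
Total = 625.63 + 1367.23 + 2018.73 = 4011.59 km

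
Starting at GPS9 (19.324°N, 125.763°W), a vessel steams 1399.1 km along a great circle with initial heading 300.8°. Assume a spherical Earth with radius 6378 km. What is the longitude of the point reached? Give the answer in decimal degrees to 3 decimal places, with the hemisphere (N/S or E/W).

137.700°W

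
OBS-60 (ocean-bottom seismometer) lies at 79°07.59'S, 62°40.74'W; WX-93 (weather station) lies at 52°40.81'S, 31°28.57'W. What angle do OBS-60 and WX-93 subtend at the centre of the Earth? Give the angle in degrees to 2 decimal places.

28.50°

OBS-60: φ = -79.12650°, λ = -62.67900°
WX-93: φ = -52.68017°, λ = -31.47617°
Δφ = 26.4463°,  Δλ = 31.2028°
a = sin²(Δφ/2) + cos φ₁ cos φ₂ sin²(Δλ/2) = 0.060596
c = 2·arcsin(√a) = 0.497439 rad = 28.5012°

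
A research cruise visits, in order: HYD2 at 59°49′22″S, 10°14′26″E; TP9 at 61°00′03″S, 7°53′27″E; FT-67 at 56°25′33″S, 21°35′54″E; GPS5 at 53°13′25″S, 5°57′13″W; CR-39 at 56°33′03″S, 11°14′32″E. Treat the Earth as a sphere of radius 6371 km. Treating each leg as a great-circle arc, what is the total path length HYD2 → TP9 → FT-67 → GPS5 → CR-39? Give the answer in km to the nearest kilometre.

HYD2: φ = -59.82278°, λ = +10.24056°
TP9: φ = -61.00083°, λ = +7.89083°
FT-67: φ = -56.42583°, λ = +21.59833°
GPS5: φ = -53.22361°, λ = -5.95361°
CR-39: φ = -56.55083°, λ = +11.24222°
HYD2→TP9: c = 0.028855 rad, d = 183.83 km
TP9→FT-67: c = 0.147254 rad, d = 938.15 km
FT-67→GPS5: c = 0.280596 rad, d = 1787.68 km
GPS5→CR-39: c = 0.181559 rad, d = 1156.71 km
Total = 183.83 + 938.15 + 1787.68 + 1156.71 = 4066.37 km

4066 km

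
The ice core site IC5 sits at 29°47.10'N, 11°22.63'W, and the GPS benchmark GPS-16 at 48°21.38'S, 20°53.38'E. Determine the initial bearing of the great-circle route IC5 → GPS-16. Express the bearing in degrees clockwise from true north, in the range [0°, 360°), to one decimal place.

159.1°

IC5: φ = +29.78500°, λ = -11.37717°
GPS-16: φ = -48.35633°, λ = +20.88967°
Δλ = 32.2668°
y = sin Δλ · cos φ₂ = 0.354750
x = cos φ₁ sin φ₂ − sin φ₁ cos φ₂ cos Δλ = -0.927683
θ = atan2(y, x) = 159.0729° → 159.0729° (mod 360°)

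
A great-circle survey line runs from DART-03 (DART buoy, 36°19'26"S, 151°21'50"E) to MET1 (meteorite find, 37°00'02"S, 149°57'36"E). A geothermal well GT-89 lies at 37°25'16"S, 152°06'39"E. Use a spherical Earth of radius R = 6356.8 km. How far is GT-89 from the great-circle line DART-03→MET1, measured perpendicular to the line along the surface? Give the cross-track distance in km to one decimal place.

DART-03: φ = -36.32389°, λ = +151.36389°
MET1: φ = -37.00056°, λ = +149.96000°
GT-89: φ = -37.42111°, λ = +152.11083°
δ₁₃ = central angle DART-03→GT-89 = 0.021806 rad  (haversine)
θ₁₃ = bearing DART-03→GT-89 = 151.651°,  θ₁₂ = bearing DART-03→MET1 = 238.582°
dₓₜ = R·arcsin(sin δ₁₃ · sin(θ₁₃ − θ₁₂)) = 6356.8·arcsin(0.02180·sin(-86.931°)) = -138.415 km
|dₓₜ| = 138.415 km

138.4 km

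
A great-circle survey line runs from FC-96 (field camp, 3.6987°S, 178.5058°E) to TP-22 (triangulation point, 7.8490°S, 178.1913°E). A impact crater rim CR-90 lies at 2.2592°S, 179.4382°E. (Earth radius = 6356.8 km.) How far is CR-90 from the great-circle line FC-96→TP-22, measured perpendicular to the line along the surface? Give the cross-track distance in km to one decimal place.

91.1 km

δ₁₃ = central angle FC-96→CR-90 = 0.029922 rad  (haversine)
θ₁₃ = bearing FC-96→CR-90 = 32.922°,  θ₁₂ = bearing FC-96→TP-22 = 184.297°
dₓₜ = R·arcsin(sin δ₁₃ · sin(θ₁₃ − θ₁₂)) = 6356.8·arcsin(0.02992·sin(-151.374°)) = -91.115 km
|dₓₜ| = 91.115 km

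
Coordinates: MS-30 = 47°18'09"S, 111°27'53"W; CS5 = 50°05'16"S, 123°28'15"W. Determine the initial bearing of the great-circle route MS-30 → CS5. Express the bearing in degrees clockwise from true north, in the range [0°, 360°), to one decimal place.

246.2°

MS-30: φ = -47.30250°, λ = -111.46472°
CS5: φ = -50.08778°, λ = -123.47083°
Δλ = -12.0061°
y = sin Δλ · cos φ₂ = -0.133466
x = cos φ₁ sin φ₂ − sin φ₁ cos φ₂ cos Δλ = -0.058908
θ = atan2(y, x) = -113.8153° → 246.1847° (mod 360°)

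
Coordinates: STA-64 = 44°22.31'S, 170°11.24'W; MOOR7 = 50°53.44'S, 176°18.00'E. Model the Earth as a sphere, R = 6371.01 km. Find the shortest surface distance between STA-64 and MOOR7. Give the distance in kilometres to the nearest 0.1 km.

1242.2 km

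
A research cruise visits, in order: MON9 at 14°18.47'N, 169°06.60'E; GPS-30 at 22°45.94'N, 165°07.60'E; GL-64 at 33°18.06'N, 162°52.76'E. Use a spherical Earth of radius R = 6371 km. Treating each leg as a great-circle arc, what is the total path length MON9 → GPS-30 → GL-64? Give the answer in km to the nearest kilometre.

MON9: φ = +14.30783°, λ = +169.11000°
GPS-30: φ = +22.76567°, λ = +165.12667°
GL-64: φ = +33.30100°, λ = +162.87933°
MON9→GPS-30: c = 0.161632 rad, d = 1029.76 km
GPS-30→GL-64: c = 0.187090 rad, d = 1191.95 km
Total = 1029.76 + 1191.95 = 2221.71 km

2222 km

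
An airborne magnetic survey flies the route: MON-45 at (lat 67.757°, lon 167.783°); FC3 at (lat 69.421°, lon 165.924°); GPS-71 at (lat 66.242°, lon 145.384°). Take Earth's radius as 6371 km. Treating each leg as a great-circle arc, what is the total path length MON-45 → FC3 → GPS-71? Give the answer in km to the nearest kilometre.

1126 km

MON-45→FC3: c = 0.031361 rad, d = 199.80 km
FC3→GPS-71: c = 0.145327 rad, d = 925.88 km
Total = 199.80 + 925.88 = 1125.68 km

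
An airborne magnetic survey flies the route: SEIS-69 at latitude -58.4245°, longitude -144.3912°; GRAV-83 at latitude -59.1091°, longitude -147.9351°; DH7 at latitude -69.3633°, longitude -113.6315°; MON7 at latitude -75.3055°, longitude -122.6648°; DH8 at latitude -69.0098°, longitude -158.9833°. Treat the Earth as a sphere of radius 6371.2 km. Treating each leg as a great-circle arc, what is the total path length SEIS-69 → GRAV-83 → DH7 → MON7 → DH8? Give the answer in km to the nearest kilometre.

4304 km

SEIS-69→GRAV-83: c = 0.034220 rad, d = 218.02 km
GRAV-83→DH7: c = 0.309275 rad, d = 1970.45 km
DH7→MON7: c = 0.113921 rad, d = 725.81 km
MON7→DH8: c = 0.218067 rad, d = 1389.35 km
Total = 218.02 + 1970.45 + 725.81 + 1389.35 = 4303.64 km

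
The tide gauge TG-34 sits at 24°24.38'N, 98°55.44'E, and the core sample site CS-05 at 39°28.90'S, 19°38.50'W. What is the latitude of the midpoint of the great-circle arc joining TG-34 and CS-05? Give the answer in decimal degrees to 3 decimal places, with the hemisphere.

TG-34: φ = +24.40633°, λ = +98.92400°
CS-05: φ = -39.48167°, λ = -19.64167°
Bx = cos φ₂ cos Δλ = -0.369062,  By = cos φ₂ sin Δλ = -0.677873
φₘ = atan2(sin φ₁ + sin φ₂, √((cos φ₁ + Bx)² + By²)) = -14.39080°
λₘ = λ₁ + atan2(By, cos φ₁ + Bx) = 47.54657°

14.391°S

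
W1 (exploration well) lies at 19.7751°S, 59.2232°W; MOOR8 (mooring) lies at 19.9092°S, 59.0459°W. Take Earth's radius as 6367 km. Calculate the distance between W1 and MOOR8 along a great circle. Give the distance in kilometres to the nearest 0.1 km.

23.8 km

Δφ = -0.1341°,  Δλ = 0.1773°
a = sin²(Δφ/2) + cos φ₁ cos φ₂ sin²(Δλ/2) = 0.000003
c = 2·arcsin(√a) = 0.003735 rad = 0.2140°
d = R·c = 6367 × 0.003735 = 23.8 km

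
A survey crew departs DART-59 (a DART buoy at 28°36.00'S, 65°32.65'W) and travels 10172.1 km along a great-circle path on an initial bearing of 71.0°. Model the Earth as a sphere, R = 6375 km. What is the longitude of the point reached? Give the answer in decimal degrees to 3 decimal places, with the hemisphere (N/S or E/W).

DART-59: φ = -28.60000°, λ = -65.54417°
δ = d/R = 10172.1/6375 = 1.595624 rad
φ₂ = arcsin(sin φ₁ cos δ + cos φ₁ sin δ cos θ)
   = arcsin(-0.47869·-0.02482 + 0.87798·0.99969·0.32557) = 17.31582°
λ₂ = λ₁ + atan2(sin θ sin δ cos φ₁, cos δ − sin φ₁ sin φ₂) = 16.38688°

16.387°E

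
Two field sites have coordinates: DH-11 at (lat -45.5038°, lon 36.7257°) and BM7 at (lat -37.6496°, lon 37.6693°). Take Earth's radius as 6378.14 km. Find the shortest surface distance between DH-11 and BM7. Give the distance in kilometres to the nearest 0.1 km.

877.8 km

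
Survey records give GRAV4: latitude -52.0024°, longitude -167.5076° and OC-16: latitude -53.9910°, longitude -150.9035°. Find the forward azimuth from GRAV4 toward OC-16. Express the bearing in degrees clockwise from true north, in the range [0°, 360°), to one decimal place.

Δλ = 16.6041°
y = sin Δλ · cos φ₂ = 0.168000
x = cos φ₁ sin φ₂ − sin φ₁ cos φ₂ cos Δλ = -0.054019
θ = atan2(y, x) = 107.8248° → 107.8248° (mod 360°)

107.8°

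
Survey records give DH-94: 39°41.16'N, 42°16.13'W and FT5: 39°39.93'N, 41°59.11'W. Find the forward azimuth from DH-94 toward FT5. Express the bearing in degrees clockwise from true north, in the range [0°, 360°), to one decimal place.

95.3°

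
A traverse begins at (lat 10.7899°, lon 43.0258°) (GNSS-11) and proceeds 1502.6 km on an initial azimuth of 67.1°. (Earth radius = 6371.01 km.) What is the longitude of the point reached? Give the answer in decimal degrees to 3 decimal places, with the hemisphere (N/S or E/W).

δ = d/R = 1502.6/6371.01 = 0.235850 rad
φ₂ = arcsin(sin φ₁ cos δ + cos φ₁ sin δ cos θ)
   = arcsin(0.18721·0.97232 + 0.98232·0.23367·0.38912) = 15.74427°
λ₂ = λ₁ + atan2(sin θ sin δ cos φ₁, cos δ − sin φ₁ sin φ₂) = 55.94890°

55.949°E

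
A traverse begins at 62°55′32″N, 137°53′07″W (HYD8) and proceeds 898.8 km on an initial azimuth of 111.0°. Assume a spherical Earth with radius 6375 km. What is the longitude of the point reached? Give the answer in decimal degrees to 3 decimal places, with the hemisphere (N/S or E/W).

123.055°W

HYD8: φ = +62.92556°, λ = -137.88528°
δ = d/R = 898.8/6375 = 0.140988 rad
φ₂ = arcsin(sin φ₁ cos δ + cos φ₁ sin δ cos θ)
   = arcsin(0.89042·0.99008 + 0.45515·0.14052·-0.35837) = 59.16649°
λ₂ = λ₁ + atan2(sin θ sin δ cos φ₁, cos δ − sin φ₁ sin φ₂) = -123.05513°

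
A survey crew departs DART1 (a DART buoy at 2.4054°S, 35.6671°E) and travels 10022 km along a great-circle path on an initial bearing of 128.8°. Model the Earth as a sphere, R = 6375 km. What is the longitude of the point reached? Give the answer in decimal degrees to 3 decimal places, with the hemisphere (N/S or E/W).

127.694°E

δ = d/R = 10022/6375 = 1.572078 rad
φ₂ = arcsin(sin φ₁ cos δ + cos φ₁ sin δ cos θ)
   = arcsin(-0.04197·-0.00128 + 0.99912·1.00000·-0.62660) = -38.75543°
λ₂ = λ₁ + atan2(sin θ sin δ cos φ₁, cos δ − sin φ₁ sin φ₂) = 127.69385°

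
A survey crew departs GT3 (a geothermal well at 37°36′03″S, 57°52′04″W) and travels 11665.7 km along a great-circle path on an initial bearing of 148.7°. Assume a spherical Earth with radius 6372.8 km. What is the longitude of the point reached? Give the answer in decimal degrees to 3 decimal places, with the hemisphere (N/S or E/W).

86.764°E

GT3: φ = -37.60083°, λ = -57.86778°
δ = d/R = 11665.7/6372.8 = 1.830545 rad
φ₂ = arcsin(sin φ₁ cos δ + cos φ₁ sin δ cos θ)
   = arcsin(-0.61016·-0.25684 + 0.79228·0.96645·-0.85446) = -29.83807°
λ₂ = λ₁ + atan2(sin θ sin δ cos φ₁, cos δ − sin φ₁ sin φ₂) = 86.76440°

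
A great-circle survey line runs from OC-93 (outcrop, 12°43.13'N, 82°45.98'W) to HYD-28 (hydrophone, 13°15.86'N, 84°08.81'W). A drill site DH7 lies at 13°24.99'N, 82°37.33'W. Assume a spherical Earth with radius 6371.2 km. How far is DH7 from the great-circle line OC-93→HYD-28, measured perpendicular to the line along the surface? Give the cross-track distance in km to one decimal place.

OC-93: φ = +12.71883°, λ = -82.76633°
HYD-28: φ = +13.26433°, λ = -84.14683°
DH7: φ = +13.41650°, λ = -82.62217°
δ₁₃ = central angle OC-93→DH7 = 0.012421 rad  (haversine)
θ₁₃ = bearing OC-93→DH7 = 11.365°,  θ₁₂ = bearing OC-93→HYD-28 = 292.228°
dₓₜ = R·arcsin(sin δ₁₃ · sin(θ₁₃ − θ₁₂)) = 6371.2·arcsin(0.01242·sin(-280.863°)) = 77.717 km
|dₓₜ| = 77.717 km

77.7 km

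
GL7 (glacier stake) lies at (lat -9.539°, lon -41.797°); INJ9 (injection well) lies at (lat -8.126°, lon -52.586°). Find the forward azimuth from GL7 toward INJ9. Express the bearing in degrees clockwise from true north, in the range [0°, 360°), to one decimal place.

Δλ = -10.7890°
y = sin Δλ · cos φ₂ = -0.185313
x = cos φ₁ sin φ₂ − sin φ₁ cos φ₂ cos Δλ = 0.021759
θ = atan2(y, x) = -83.3031° → 276.6969° (mod 360°)

276.7°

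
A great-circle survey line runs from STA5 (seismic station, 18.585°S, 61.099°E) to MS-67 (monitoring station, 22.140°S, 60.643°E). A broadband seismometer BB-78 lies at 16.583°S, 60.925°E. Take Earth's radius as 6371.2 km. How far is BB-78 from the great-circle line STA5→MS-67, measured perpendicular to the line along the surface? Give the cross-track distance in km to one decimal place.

δ₁₃ = central angle STA5→BB-78 = 0.035061 rad  (haversine)
θ₁₃ = bearing STA5→BB-78 = 355.237°,  θ₁₂ = bearing STA5→MS-67 = 186.779°
dₓₜ = R·arcsin(sin δ₁₃ · sin(θ₁₃ − θ₁₂)) = 6371.2·arcsin(0.03505·sin(168.458°)) = 44.686 km
|dₓₜ| = 44.686 km

44.7 km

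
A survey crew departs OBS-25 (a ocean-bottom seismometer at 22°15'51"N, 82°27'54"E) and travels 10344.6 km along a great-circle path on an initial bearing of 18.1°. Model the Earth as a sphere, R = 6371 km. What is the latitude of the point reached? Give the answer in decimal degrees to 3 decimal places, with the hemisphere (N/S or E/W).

59.136°N

OBS-25: φ = +22.26417°, λ = +82.46500°
δ = d/R = 10344.6/6371 = 1.623701 rad
φ₂ = arcsin(sin φ₁ cos δ + cos φ₁ sin δ cos θ)
   = arcsin(0.37888·-0.05288 + 0.92545·0.99860·0.95052) = 59.13584°
λ₂ = λ₁ + atan2(sin θ sin δ cos φ₁, cos δ − sin φ₁ sin φ₂) = -134.74618°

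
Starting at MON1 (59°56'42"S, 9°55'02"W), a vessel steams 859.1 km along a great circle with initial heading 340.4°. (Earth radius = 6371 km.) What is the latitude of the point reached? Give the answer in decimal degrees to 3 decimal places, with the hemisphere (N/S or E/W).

MON1: φ = -59.94500°, λ = -9.91722°
δ = d/R = 859.1/6371 = 0.134845 rad
φ₂ = arcsin(sin φ₁ cos δ + cos φ₁ sin δ cos θ)
   = arcsin(-0.86555·0.99092 + 0.50083·0.13444·0.94206) = -52.58530°
λ₂ = λ₁ + atan2(sin θ sin δ cos φ₁, cos δ − sin φ₁ sin φ₂) = -14.17387°

52.585°S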